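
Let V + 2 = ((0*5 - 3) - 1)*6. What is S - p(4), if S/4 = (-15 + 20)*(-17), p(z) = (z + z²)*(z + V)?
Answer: 100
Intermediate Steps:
V = -26 (V = -2 + ((0*5 - 3) - 1)*6 = -2 + ((0 - 3) - 1)*6 = -2 + (-3 - 1)*6 = -2 - 4*6 = -2 - 24 = -26)
p(z) = (-26 + z)*(z + z²) (p(z) = (z + z²)*(z - 26) = (z + z²)*(-26 + z) = (-26 + z)*(z + z²))
S = -340 (S = 4*((-15 + 20)*(-17)) = 4*(5*(-17)) = 4*(-85) = -340)
S - p(4) = -340 - 4*(-26 + 4² - 25*4) = -340 - 4*(-26 + 16 - 100) = -340 - 4*(-110) = -340 - 1*(-440) = -340 + 440 = 100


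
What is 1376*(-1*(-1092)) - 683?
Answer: 1501909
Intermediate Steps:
1376*(-1*(-1092)) - 683 = 1376*1092 - 683 = 1502592 - 683 = 1501909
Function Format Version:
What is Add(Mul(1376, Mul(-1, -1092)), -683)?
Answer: 1501909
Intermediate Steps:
Add(Mul(1376, Mul(-1, -1092)), -683) = Add(Mul(1376, 1092), -683) = Add(1502592, -683) = 1501909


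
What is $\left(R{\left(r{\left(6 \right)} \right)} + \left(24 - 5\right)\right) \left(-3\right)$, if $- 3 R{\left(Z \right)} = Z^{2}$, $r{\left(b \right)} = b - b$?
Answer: $-57$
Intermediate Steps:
$r{\left(b \right)} = 0$
$R{\left(Z \right)} = - \frac{Z^{2}}{3}$
$\left(R{\left(r{\left(6 \right)} \right)} + \left(24 - 5\right)\right) \left(-3\right) = \left(- \frac{0^{2}}{3} + \left(24 - 5\right)\right) \left(-3\right) = \left(\left(- \frac{1}{3}\right) 0 + \left(24 - 5\right)\right) \left(-3\right) = \left(0 + 19\right) \left(-3\right) = 19 \left(-3\right) = -57$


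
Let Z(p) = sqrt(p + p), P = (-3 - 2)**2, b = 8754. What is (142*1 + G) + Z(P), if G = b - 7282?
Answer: 1614 + 5*sqrt(2) ≈ 1621.1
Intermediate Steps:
P = 25 (P = (-5)**2 = 25)
Z(p) = sqrt(2)*sqrt(p) (Z(p) = sqrt(2*p) = sqrt(2)*sqrt(p))
G = 1472 (G = 8754 - 7282 = 1472)
(142*1 + G) + Z(P) = (142*1 + 1472) + sqrt(2)*sqrt(25) = (142 + 1472) + sqrt(2)*5 = 1614 + 5*sqrt(2)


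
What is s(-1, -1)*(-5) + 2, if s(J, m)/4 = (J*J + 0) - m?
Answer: -38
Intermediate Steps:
s(J, m) = -4*m + 4*J² (s(J, m) = 4*((J*J + 0) - m) = 4*((J² + 0) - m) = 4*(J² - m) = -4*m + 4*J²)
s(-1, -1)*(-5) + 2 = (-4*(-1) + 4*(-1)²)*(-5) + 2 = (4 + 4*1)*(-5) + 2 = (4 + 4)*(-5) + 2 = 8*(-5) + 2 = -40 + 2 = -38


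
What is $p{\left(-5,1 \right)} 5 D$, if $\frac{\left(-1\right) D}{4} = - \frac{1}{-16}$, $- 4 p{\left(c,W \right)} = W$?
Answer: $\frac{5}{16} \approx 0.3125$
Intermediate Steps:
$p{\left(c,W \right)} = - \frac{W}{4}$
$D = - \frac{1}{4}$ ($D = - 4 \left(- \frac{1}{-16}\right) = - 4 \left(\left(-1\right) \left(- \frac{1}{16}\right)\right) = \left(-4\right) \frac{1}{16} = - \frac{1}{4} \approx -0.25$)
$p{\left(-5,1 \right)} 5 D = \left(- \frac{1}{4}\right) 1 \cdot 5 \left(- \frac{1}{4}\right) = \left(- \frac{1}{4}\right) 5 \left(- \frac{1}{4}\right) = \left(- \frac{5}{4}\right) \left(- \frac{1}{4}\right) = \frac{5}{16}$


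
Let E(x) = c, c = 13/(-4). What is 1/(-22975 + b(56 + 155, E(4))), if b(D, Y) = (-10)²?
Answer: -1/22875 ≈ -4.3716e-5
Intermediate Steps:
c = -13/4 (c = 13*(-¼) = -13/4 ≈ -3.2500)
E(x) = -13/4
b(D, Y) = 100
1/(-22975 + b(56 + 155, E(4))) = 1/(-22975 + 100) = 1/(-22875) = -1/22875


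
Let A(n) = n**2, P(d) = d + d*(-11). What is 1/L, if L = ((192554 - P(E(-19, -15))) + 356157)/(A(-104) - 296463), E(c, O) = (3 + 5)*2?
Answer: -285647/548871 ≈ -0.52043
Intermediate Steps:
E(c, O) = 16 (E(c, O) = 8*2 = 16)
P(d) = -10*d (P(d) = d - 11*d = -10*d)
L = -548871/285647 (L = ((192554 - (-10)*16) + 356157)/((-104)**2 - 296463) = ((192554 - 1*(-160)) + 356157)/(10816 - 296463) = ((192554 + 160) + 356157)/(-285647) = (192714 + 356157)*(-1/285647) = 548871*(-1/285647) = -548871/285647 ≈ -1.9215)
1/L = 1/(-548871/285647) = -285647/548871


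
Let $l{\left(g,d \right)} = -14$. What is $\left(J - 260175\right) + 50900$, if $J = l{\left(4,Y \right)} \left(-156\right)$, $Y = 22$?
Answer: $-207091$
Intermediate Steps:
$J = 2184$ ($J = \left(-14\right) \left(-156\right) = 2184$)
$\left(J - 260175\right) + 50900 = \left(2184 - 260175\right) + 50900 = -257991 + 50900 = -207091$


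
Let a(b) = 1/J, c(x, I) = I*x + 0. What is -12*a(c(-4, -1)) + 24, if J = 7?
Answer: 156/7 ≈ 22.286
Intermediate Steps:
c(x, I) = I*x
a(b) = ⅐ (a(b) = 1/7 = ⅐)
-12*a(c(-4, -1)) + 24 = -12*⅐ + 24 = -12/7 + 24 = 156/7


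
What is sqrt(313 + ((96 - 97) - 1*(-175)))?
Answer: sqrt(487) ≈ 22.068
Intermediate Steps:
sqrt(313 + ((96 - 97) - 1*(-175))) = sqrt(313 + (-1 + 175)) = sqrt(313 + 174) = sqrt(487)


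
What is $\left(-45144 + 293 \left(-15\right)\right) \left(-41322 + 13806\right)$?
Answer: $1363115124$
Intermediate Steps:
$\left(-45144 + 293 \left(-15\right)\right) \left(-41322 + 13806\right) = \left(-45144 - 4395\right) \left(-27516\right) = \left(-49539\right) \left(-27516\right) = 1363115124$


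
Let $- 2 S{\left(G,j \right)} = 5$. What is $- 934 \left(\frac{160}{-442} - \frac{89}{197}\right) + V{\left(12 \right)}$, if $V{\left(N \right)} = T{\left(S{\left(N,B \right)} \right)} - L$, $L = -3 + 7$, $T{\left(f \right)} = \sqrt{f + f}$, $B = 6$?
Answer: $\frac{32916538}{43537} + i \sqrt{5} \approx 756.06 + 2.2361 i$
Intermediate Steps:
$S{\left(G,j \right)} = - \frac{5}{2}$ ($S{\left(G,j \right)} = \left(- \frac{1}{2}\right) 5 = - \frac{5}{2}$)
$T{\left(f \right)} = \sqrt{2} \sqrt{f}$ ($T{\left(f \right)} = \sqrt{2 f} = \sqrt{2} \sqrt{f}$)
$L = 4$
$V{\left(N \right)} = -4 + i \sqrt{5}$ ($V{\left(N \right)} = \sqrt{2} \sqrt{- \frac{5}{2}} - 4 = \sqrt{2} \frac{i \sqrt{10}}{2} - 4 = i \sqrt{5} - 4 = -4 + i \sqrt{5}$)
$- 934 \left(\frac{160}{-442} - \frac{89}{197}\right) + V{\left(12 \right)} = - 934 \left(\frac{160}{-442} - \frac{89}{197}\right) - \left(4 - i \sqrt{5}\right) = - 934 \left(160 \left(- \frac{1}{442}\right) - \frac{89}{197}\right) - \left(4 - i \sqrt{5}\right) = - 934 \left(- \frac{80}{221} - \frac{89}{197}\right) - \left(4 - i \sqrt{5}\right) = \left(-934\right) \left(- \frac{35429}{43537}\right) - \left(4 - i \sqrt{5}\right) = \frac{33090686}{43537} - \left(4 - i \sqrt{5}\right) = \frac{32916538}{43537} + i \sqrt{5}$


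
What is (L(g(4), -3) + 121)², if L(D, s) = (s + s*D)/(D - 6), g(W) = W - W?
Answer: 59049/4 ≈ 14762.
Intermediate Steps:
g(W) = 0
L(D, s) = (s + D*s)/(-6 + D)
(L(g(4), -3) + 121)² = (-3*(1 + 0)/(-6 + 0) + 121)² = (-3*1/(-6) + 121)² = (-3*(-⅙)*1 + 121)² = (½ + 121)² = (243/2)² = 59049/4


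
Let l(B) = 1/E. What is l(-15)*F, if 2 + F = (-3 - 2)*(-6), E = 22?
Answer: 14/11 ≈ 1.2727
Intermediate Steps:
l(B) = 1/22
F = 28 (F = -2 + (-3 - 2)*(-6) = -2 - 5*(-6) = -2 + 30 = 28)
l(-15)*F = (1/22)*28 = 14/11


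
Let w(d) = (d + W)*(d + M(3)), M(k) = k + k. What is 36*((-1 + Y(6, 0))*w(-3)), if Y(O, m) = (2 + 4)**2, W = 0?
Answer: -11340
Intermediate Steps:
M(k) = 2*k
Y(O, m) = 36 (Y(O, m) = 6**2 = 36)
w(d) = d*(6 + d) (w(d) = (d + 0)*(d + 2*3) = d*(d + 6) = d*(6 + d))
36*((-1 + Y(6, 0))*w(-3)) = 36*((-1 + 36)*(-3*(6 - 3))) = 36*(35*(-3*3)) = 36*(35*(-9)) = 36*(-315) = -11340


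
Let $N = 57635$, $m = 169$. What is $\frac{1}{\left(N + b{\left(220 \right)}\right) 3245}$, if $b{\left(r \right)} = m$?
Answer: $\frac{1}{187573980} \approx 5.3312 \cdot 10^{-9}$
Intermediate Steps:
$b{\left(r \right)} = 169$
$\frac{1}{\left(N + b{\left(220 \right)}\right) 3245} = \frac{1}{\left(57635 + 169\right) 3245} = \frac{1}{57804} \cdot \frac{1}{3245} = \frac{1}{187573980}$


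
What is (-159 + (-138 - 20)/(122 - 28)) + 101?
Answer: -2805/47 ≈ -59.681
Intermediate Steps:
(-159 + (-138 - 20)/(122 - 28)) + 101 = (-159 - 158/94) + 101 = (-159 - 158*1/94) + 101 = (-159 - 79/47) + 101 = -7552/47 + 101 = -2805/47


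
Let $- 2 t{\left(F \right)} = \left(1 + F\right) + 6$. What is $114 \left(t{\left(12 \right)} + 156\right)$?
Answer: $16701$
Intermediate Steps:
$t{\left(F \right)} = - \frac{7}{2} - \frac{F}{2}$ ($t{\left(F \right)} = - \frac{\left(1 + F\right) + 6}{2} = - \frac{7 + F}{2} = - \frac{7}{2} - \frac{F}{2}$)
$114 \left(t{\left(12 \right)} + 156\right) = 114 \left(\left(- \frac{7}{2} - 6\right) + 156\right) = 114 \left(- \frac{19}{2} + 156\right) = 114 \cdot \frac{293}{2} = 16701$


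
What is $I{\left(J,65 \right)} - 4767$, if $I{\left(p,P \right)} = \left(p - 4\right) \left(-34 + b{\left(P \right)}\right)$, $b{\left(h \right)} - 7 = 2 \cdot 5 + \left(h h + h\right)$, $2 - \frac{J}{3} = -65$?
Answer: $837014$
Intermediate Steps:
$J = 201$ ($J = 6 - -195 = 6 + 195 = 201$)
$b{\left(h \right)} = 17 + h + h^{2}$ ($b{\left(h \right)} = 7 + \left(2 \cdot 5 + \left(h h + h\right)\right) = 7 + \left(10 + \left(h^{2} + h\right)\right) = 7 + \left(10 + \left(h + h^{2}\right)\right) = 7 + \left(10 + h + h^{2}\right) = 17 + h + h^{2}$)
$I{\left(p,P \right)} = \left(-4 + p\right) \left(-17 + P + P^{2}\right)$ ($I{\left(p,P \right)} = \left(p - 4\right) \left(-34 + \left(17 + P + P^{2}\right)\right) = \left(-4 + p\right) \left(-17 + P + P^{2}\right)$)
$I{\left(J,65 \right)} - 4767 = \left(68 - 6834 - 260 - 4 \cdot 65^{2} + 201 \left(17 + 65 + 65^{2}\right)\right) - 4767 = \left(68 - 6834 - 260 - 16900 + 201 \left(17 + 65 + 4225\right)\right) - 4767 = \left(68 - 6834 - 260 - 16900 + 201 \cdot 4307\right) - 4767 = \left(68 - 6834 - 260 - 16900 + 865707\right) - 4767 = 841781 - 4767 = 837014$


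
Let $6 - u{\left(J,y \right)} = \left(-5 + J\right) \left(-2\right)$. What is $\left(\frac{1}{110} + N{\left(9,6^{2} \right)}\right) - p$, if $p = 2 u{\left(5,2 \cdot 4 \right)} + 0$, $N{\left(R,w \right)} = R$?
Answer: $- \frac{329}{110} \approx -2.9909$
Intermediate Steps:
$u{\left(J,y \right)} = -4 + 2 J$ ($u{\left(J,y \right)} = 6 - \left(-5 + J\right) \left(-2\right) = 6 - \left(10 - 2 J\right) = 6 + \left(-10 + 2 J\right) = -4 + 2 J$)
$p = 12$ ($p = 2 \left(-4 + 2 \cdot 5\right) + 0 = 2 \left(-4 + 10\right) + 0 = 2 \cdot 6 + 0 = 12 + 0 = 12$)
$\left(\frac{1}{110} + N{\left(9,6^{2} \right)}\right) - p = \left(\frac{1}{110} + 9\right) - 12 = \frac{991}{110} - 12 = - \frac{329}{110}$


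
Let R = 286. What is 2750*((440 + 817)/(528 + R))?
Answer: 157125/37 ≈ 4246.6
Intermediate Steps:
2750*((440 + 817)/(528 + R)) = 2750*((440 + 817)/(528 + 286)) = 2750*(1257/814) = 157125/37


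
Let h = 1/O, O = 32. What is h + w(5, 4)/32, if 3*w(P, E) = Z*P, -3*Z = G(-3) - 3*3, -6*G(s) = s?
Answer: 103/576 ≈ 0.17882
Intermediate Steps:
G(s) = -s/6
Z = 17/6 (Z = -(-⅙*(-3) - 3*3)/3 = -(½ - 9)/3 = -⅓*(-17/2) = 17/6 ≈ 2.8333)
h = 1/32 ≈ 0.031250
w(P, E) = 17*P/18 (w(P, E) = (17*P/6)/3 = 17*P/18)
h + w(5, 4)/32 = 1/32 + ((17/18)*5)/32 = 1/32 + (85/18)*(1/32) = 1/32 + 85/576 = 103/576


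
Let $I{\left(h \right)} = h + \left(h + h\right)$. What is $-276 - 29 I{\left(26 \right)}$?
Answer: $-2538$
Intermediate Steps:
$I{\left(h \right)} = 3 h$ ($I{\left(h \right)} = h + 2 h = 3 h$)
$-276 - 29 I{\left(26 \right)} = -276 - 29 \cdot 3 \cdot 26 = -276 - 2262 = -2538$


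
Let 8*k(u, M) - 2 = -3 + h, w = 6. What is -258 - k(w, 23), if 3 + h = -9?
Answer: -2051/8 ≈ -256.38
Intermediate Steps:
h = -12 (h = -3 - 9 = -12)
k(u, M) = -13/8 (k(u, M) = ¼ + (-3 - 12)/8 = ¼ + (⅛)*(-15) = ¼ - 15/8 = -13/8)
-258 - k(w, 23) = -258 - 1*(-13/8) = -258 + 13/8 = -2051/8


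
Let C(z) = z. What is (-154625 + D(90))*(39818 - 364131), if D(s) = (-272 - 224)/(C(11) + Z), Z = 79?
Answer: 2256690822749/45 ≈ 5.0149e+10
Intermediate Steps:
D(s) = -248/45 (D(s) = (-272 - 224)/(11 + 79) = -496/90 = -496*1/90 = -248/45)
(-154625 + D(90))*(39818 - 364131) = (-154625 - 248/45)*(39818 - 364131) = -6958373/45*(-324313) = 2256690822749/45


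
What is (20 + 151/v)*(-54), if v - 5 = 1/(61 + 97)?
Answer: -2142612/791 ≈ -2708.7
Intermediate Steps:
v = 791/158 (v = 5 + 1/(61 + 97) = 5 + 1/158 = 791/158 ≈ 5.0063)
(20 + 151/v)*(-54) = (20 + 151/(791/158))*(-54) = (20 + 151*(158/791))*(-54) = (20 + 23858/791)*(-54) = (39678/791)*(-54) = -2142612/791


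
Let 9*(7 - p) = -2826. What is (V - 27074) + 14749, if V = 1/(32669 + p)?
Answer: -406601749/32990 ≈ -12325.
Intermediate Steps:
p = 321 (p = 7 - ⅑*(-2826) = 7 + 314 = 321)
V = 1/32990 (V = 1/(32669 + 321) = 1/32990 ≈ 3.0312e-5)
(V - 27074) + 14749 = (1/32990 - 27074) + 14749 = -893171259/32990 + 14749 = -406601749/32990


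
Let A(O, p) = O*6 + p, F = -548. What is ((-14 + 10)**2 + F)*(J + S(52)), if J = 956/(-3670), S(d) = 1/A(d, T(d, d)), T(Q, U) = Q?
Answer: 3270983/23855 ≈ 137.12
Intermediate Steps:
A(O, p) = p + 6*O (A(O, p) = 6*O + p = p + 6*O)
S(d) = 1/(7*d) (S(d) = 1/(d + 6*d) = 1/(7*d))
J = -478/1835 (J = 956*(-1/3670) = -478/1835 ≈ -0.26049)
((-14 + 10)**2 + F)*(J + S(52)) = ((-14 + 10)**2 - 548)*(-478/1835 + (1/7)/52) = ((-4)**2 - 548)*(-478/1835 + (1/7)*(1/52)) = (16 - 548)*(-478/1835 + 1/364) = -532*(-172157/667940) = 3270983/23855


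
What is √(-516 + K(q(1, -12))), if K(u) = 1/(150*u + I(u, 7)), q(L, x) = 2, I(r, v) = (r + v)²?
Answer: I*√74902695/381 ≈ 22.716*I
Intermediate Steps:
K(u) = 1/((7 + u)² + 150*u) (K(u) = 1/(150*u + (u + 7)²) = 1/(150*u + (7 + u)²) = 1/((7 + u)² + 150*u))
√(-516 + K(q(1, -12))) = √(-516 + 1/((7 + 2)² + 150*2)) = √(-516 + 1/(9² + 300)) = √(-516 + 1/(81 + 300)) = √(-516 + 1/381) = √(-196595/381) = I*√74902695/381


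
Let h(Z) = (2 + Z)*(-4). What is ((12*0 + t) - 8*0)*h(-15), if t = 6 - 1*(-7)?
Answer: 676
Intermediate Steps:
h(Z) = -8 - 4*Z
t = 13 (t = 6 + 7 = 13)
((12*0 + t) - 8*0)*h(-15) = ((12*0 + 13) - 8*0)*(-8 - 4*(-15)) = ((0 + 13) + 0)*(-8 + 60) = (13 + 0)*52 = 13*52 = 676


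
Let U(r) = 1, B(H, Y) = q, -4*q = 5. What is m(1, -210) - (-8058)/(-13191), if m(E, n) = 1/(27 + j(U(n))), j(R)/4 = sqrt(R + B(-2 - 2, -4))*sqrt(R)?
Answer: -1850119/3223001 - 2*I/733 ≈ -0.57404 - 0.0027285*I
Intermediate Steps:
q = -5/4 (q = -1/4*5 = -5/4 ≈ -1.2500)
B(H, Y) = -5/4
j(R) = 4*sqrt(R)*sqrt(-5/4 + R) (j(R) = 4*(sqrt(R - 5/4)*sqrt(R)) = 4*(sqrt(-5/4 + R)*sqrt(R)) = 4*(sqrt(R)*sqrt(-5/4 + R)) = 4*sqrt(R)*sqrt(-5/4 + R))
m(E, n) = (27 - 2*I)/733 (m(E, n) = 1/(27 + 2*sqrt(1)*sqrt(-5 + 4*1)) = 1/(27 + 2*1*sqrt(-5 + 4)) = 1/(27 + 2*1*sqrt(-1)) = 1/(27 + 2*1*I) = 1/(27 + 2*I) = (27 - 2*I)/733)
m(1, -210) - (-8058)/(-13191) = (27/733 - 2*I/733) - (-8058)/(-13191) = (27/733 - 2*I/733) - (-8058)*(-1)/13191 = (27/733 - 2*I/733) - 1*2686/4397 = (27/733 - 2*I/733) - 2686/4397 = -1850119/3223001 - 2*I/733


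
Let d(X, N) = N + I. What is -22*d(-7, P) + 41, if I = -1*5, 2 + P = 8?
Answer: 19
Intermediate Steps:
P = 6 (P = -2 + 8 = 6)
I = -5
d(X, N) = -5 + N (d(X, N) = N - 5 = -5 + N)
-22*d(-7, P) + 41 = -22*(-5 + 6) + 41 = -22*1 + 41 = -22 + 41 = 19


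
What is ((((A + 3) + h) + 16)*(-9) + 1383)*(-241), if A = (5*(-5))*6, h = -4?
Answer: -626118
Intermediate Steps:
A = -150 (A = -25*6 = -150)
((((A + 3) + h) + 16)*(-9) + 1383)*(-241) = ((((-150 + 3) - 4) + 16)*(-9) + 1383)*(-241) = (((-147 - 4) + 16)*(-9) + 1383)*(-241) = ((-151 + 16)*(-9) + 1383)*(-241) = (-135*(-9) + 1383)*(-241) = (1215 + 1383)*(-241) = 2598*(-241) = -626118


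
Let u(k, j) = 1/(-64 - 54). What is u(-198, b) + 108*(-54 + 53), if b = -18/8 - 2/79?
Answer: -12745/118 ≈ -108.01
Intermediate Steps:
b = -719/316 (b = -18*1/8 - 2*1/79 = -9/4 - 2/79 = -719/316 ≈ -2.2753)
u(k, j) = -1/118 (u(k, j) = 1/(-118) = -1/118)
u(-198, b) + 108*(-54 + 53) = -1/118 + 108*(-54 + 53) = -1/118 + 108*(-1) = -1/118 - 108 = -12745/118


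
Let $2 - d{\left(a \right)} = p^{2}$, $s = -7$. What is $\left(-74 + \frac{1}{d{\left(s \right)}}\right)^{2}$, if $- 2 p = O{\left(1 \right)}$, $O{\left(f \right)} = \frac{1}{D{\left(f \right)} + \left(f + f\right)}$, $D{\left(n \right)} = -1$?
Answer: $\frac{264196}{49} \approx 5391.8$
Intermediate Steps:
$O{\left(f \right)} = \frac{1}{-1 + 2 f}$ ($O{\left(f \right)} = \frac{1}{-1 + \left(f + f\right)} = \frac{1}{-1 + 2 f}$)
$p = - \frac{1}{2}$ ($p = - \frac{1}{2 \left(-1 + 2 \cdot 1\right)} = - \frac{1}{2 \left(-1 + 2\right)} = - \frac{1}{2 \cdot 1} = \left(- \frac{1}{2}\right) 1 = - \frac{1}{2} \approx -0.5$)
$d{\left(a \right)} = \frac{7}{4}$ ($d{\left(a \right)} = 2 - \left(- \frac{1}{2}\right)^{2} = 2 - \frac{1}{4} = \frac{7}{4}$)
$\left(-74 + \frac{1}{d{\left(s \right)}}\right)^{2} = \left(-74 + \frac{1}{\frac{7}{4}}\right)^{2} = \left(-74 + \frac{4}{7}\right)^{2} = \left(- \frac{514}{7}\right)^{2} = \frac{264196}{49}$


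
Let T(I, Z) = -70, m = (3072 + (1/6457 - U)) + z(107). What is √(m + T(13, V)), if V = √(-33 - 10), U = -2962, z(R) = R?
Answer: 8*√3954957699/6457 ≈ 77.917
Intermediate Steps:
V = I*√43 (V = √(-43) = I*√43 ≈ 6.5574*I)
m = 39652438/6457 (m = (3072 + (1/6457 - 1*(-2962))) + 107 = (3072 + (1/6457 + 2962)) + 107 = (3072 + 19125635/6457) + 107 = 38961539/6457 + 107 = 39652438/6457 ≈ 6141.0)
√(m + T(13, V)) = √(39652438/6457 - 70) = √(39200448/6457) = 8*√3954957699/6457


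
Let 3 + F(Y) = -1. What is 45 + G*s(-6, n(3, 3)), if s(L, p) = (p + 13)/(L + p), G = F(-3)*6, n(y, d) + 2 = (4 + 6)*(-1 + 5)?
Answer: 27/4 ≈ 6.7500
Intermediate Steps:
F(Y) = -4 (F(Y) = -3 - 1 = -4)
n(y, d) = 38 (n(y, d) = -2 + (4 + 6)*(-1 + 5) = -2 + 10*4 = -2 + 40 = 38)
G = -24 (G = -4*6 = -24)
s(L, p) = (13 + p)/(L + p)
45 + G*s(-6, n(3, 3)) = 45 - 24*(13 + 38)/(-6 + 38) = 45 - 24*51/32 = 45 - 153/4 = 27/4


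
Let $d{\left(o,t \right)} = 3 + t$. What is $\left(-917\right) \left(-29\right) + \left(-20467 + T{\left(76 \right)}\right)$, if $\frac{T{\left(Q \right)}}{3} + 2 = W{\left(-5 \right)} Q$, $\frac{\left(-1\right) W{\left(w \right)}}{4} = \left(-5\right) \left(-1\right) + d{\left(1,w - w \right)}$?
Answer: $-1176$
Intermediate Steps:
$W{\left(w \right)} = -32$ ($W{\left(w \right)} = - 4 \left(\left(-5\right) \left(-1\right) + \left(3 + \left(w - w\right)\right)\right) = - 4 \left(5 + \left(3 + 0\right)\right) = - 4 \left(5 + 3\right) = \left(-4\right) 8 = -32$)
$T{\left(Q \right)} = -6 - 96 Q$ ($T{\left(Q \right)} = -6 + 3 \left(- 32 Q\right) = -6 - 96 Q$)
$\left(-917\right) \left(-29\right) + \left(-20467 + T{\left(76 \right)}\right) = \left(-917\right) \left(-29\right) - 27769 = 26593 - 27769 = -1176$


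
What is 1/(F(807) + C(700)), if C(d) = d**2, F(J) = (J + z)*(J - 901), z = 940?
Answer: 1/325782 ≈ 3.0695e-6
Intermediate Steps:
F(J) = (-901 + J)*(940 + J) (F(J) = (J + 940)*(J - 901) = (940 + J)*(-901 + J) = (-901 + J)*(940 + J))
1/(F(807) + C(700)) = 1/((-846940 + 807**2 + 39*807) + 700**2) = 1/((-846940 + 651249 + 31473) + 490000) = 1/(-164218 + 490000) = 1/325782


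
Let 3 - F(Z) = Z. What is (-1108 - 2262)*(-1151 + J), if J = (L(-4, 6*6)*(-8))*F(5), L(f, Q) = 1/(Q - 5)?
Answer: 120191050/31 ≈ 3.8771e+6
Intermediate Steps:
L(f, Q) = 1/(-5 + Q)
F(Z) = 3 - Z
J = 16/31 (J = (-8/(-5 + 6*6))*(3 - 1*5) = (-8/(-5 + 36))*(3 - 5) = (-8/31)*(-2) = ((1/31)*(-8))*(-2) = -8/31*(-2) = 16/31 ≈ 0.51613)
(-1108 - 2262)*(-1151 + J) = (-1108 - 2262)*(-1151 + 16/31) = -3370*(-35665/31) = 120191050/31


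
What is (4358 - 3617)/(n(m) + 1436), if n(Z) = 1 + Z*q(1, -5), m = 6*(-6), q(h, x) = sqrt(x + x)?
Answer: 118313/230881 + 2964*I*sqrt(10)/230881 ≈ 0.51244 + 0.040597*I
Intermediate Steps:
q(h, x) = sqrt(2)*sqrt(x) (q(h, x) = sqrt(2*x) = sqrt(2)*sqrt(x))
m = -36
n(Z) = 1 + I*Z*sqrt(10) (n(Z) = 1 + Z*(sqrt(2)*sqrt(-5)) = 1 + Z*(sqrt(2)*(I*sqrt(5))) = 1 + Z*(I*sqrt(10)) = 1 + I*Z*sqrt(10))
(4358 - 3617)/(n(m) + 1436) = (4358 - 3617)/((1 + I*(-36)*sqrt(10)) + 1436) = 741/((1 - 36*I*sqrt(10)) + 1436) = 741/(1437 - 36*I*sqrt(10))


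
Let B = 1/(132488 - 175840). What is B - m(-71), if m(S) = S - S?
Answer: -1/43352 ≈ -2.3067e-5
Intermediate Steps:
m(S) = 0
B = -1/43352 (B = 1/(-43352) = -1/43352 ≈ -2.3067e-5)
B - m(-71) = -1/43352 - 1*0 = -1/43352 + 0 = -1/43352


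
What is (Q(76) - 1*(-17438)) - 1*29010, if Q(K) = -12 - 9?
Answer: -11593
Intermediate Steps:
Q(K) = -21
(Q(76) - 1*(-17438)) - 1*29010 = (-21 - 1*(-17438)) - 1*29010 = (-21 + 17438) - 29010 = 17417 - 29010 = -11593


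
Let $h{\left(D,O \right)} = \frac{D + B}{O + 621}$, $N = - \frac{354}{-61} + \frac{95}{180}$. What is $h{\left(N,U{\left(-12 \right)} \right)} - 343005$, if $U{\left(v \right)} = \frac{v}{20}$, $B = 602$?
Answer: $- \frac{212412785135}{619272} \approx -3.43 \cdot 10^{5}$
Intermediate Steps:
$N = \frac{13903}{2196}$ ($N = \left(-354\right) \left(- \frac{1}{61}\right) + 95 \cdot \frac{1}{180} = \frac{354}{61} + \frac{19}{36} = \frac{13903}{2196} \approx 6.3311$)
$U{\left(v \right)} = \frac{v}{20}$ ($U{\left(v \right)} = v \frac{1}{20} = \frac{v}{20}$)
$h{\left(D,O \right)} = \frac{602 + D}{621 + O}$ ($h{\left(D,O \right)} = \frac{D + 602}{O + 621} = \frac{602 + D}{621 + O}$)
$h{\left(N,U{\left(-12 \right)} \right)} - 343005 = \frac{602 + \frac{13903}{2196}}{621 + \frac{1}{20} \left(-12\right)} - 343005 = \frac{1}{621 - \frac{3}{5}} \cdot \frac{1335895}{2196} - 343005 = \frac{1}{\frac{3102}{5}} \cdot \frac{1335895}{2196} - 343005 = \frac{5}{3102} \cdot \frac{1335895}{2196} - 343005 = \frac{607225}{619272} - 343005 = - \frac{212412785135}{619272}$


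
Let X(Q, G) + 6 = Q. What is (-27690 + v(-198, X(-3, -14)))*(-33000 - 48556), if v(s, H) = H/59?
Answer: 133239586764/59 ≈ 2.2583e+9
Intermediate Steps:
X(Q, G) = -6 + Q
v(s, H) = H/59 (v(s, H) = H*(1/59) = H/59)
(-27690 + v(-198, X(-3, -14)))*(-33000 - 48556) = (-27690 + (-6 - 3)/59)*(-33000 - 48556) = (-27690 + (1/59)*(-9))*(-81556) = (-27690 - 9/59)*(-81556) = -1633719/59*(-81556) = 133239586764/59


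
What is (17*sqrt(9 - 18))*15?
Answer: 765*I ≈ 765.0*I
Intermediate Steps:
(17*sqrt(9 - 18))*15 = (17*sqrt(-9))*15 = (17*(3*I))*15 = (51*I)*15 = 765*I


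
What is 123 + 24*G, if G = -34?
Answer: -693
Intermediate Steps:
123 + 24*G = 123 + 24*(-34) = 123 - 816 = -693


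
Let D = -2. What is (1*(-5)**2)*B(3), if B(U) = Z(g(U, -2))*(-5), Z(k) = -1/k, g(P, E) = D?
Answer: -125/2 ≈ -62.500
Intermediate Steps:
g(P, E) = -2
B(U) = -5/2 (B(U) = -1/(-2)*(-5) = -1*(-1/2)*(-5) = (1/2)*(-5) = -5/2)
(1*(-5)**2)*B(3) = (1*(-5)**2)*(-5/2) = (1*25)*(-5/2) = 25*(-5/2) = -125/2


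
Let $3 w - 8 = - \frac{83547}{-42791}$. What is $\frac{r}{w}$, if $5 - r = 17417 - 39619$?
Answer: $\frac{2850779211}{425875} \approx 6693.9$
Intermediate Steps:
$r = 22207$ ($r = 5 - \left(17417 - 39619\right) = 5 - -22202 = 5 + 22202 = 22207$)
$w = \frac{425875}{128373}$ ($w = \frac{8}{3} + \frac{\left(-83547\right) \frac{1}{-42791}}{3} = \frac{8}{3} + \frac{\left(-83547\right) \left(- \frac{1}{42791}\right)}{3} = \frac{8}{3} + \frac{1}{3} \cdot \frac{83547}{42791} = \frac{8}{3} + \frac{27849}{42791} = \frac{425875}{128373} \approx 3.3175$)
$\frac{r}{w} = \frac{22207}{\frac{425875}{128373}} = 22207 \cdot \frac{128373}{425875} = \frac{2850779211}{425875}$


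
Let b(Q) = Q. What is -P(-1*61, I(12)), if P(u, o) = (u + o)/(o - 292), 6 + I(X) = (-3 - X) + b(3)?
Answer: -79/310 ≈ -0.25484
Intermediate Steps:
I(X) = -6 - X (I(X) = -6 + ((-3 - X) + 3) = -6 - X)
P(u, o) = (o + u)/(-292 + o)
-P(-1*61, I(12)) = -((-6 - 1*12) - 1*61)/(-292 + (-6 - 1*12)) = -((-6 - 12) - 61)/(-292 + (-6 - 12)) = -(-18 - 61)/(-292 - 18) = -(-79)/(-310) = -(-1)*(-79)/310 = -1*79/310 = -79/310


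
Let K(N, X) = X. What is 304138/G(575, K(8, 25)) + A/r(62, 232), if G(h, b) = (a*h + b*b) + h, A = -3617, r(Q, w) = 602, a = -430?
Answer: -76646709/10580150 ≈ -7.2444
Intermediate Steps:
G(h, b) = b**2 - 429*h (G(h, b) = (-430*h + b*b) + h = (-430*h + b**2) + h = (b**2 - 430*h) + h = b**2 - 429*h)
304138/G(575, K(8, 25)) + A/r(62, 232) = 304138/(25**2 - 429*575) - 3617/602 = 304138/(625 - 246675) - 3617*1/602 = 304138/(-246050) - 3617/602 = 304138*(-1/246050) - 3617/602 = -152069/123025 - 3617/602 = -76646709/10580150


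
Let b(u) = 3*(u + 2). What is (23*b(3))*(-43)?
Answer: -14835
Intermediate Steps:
b(u) = 6 + 3*u (b(u) = 3*(2 + u) = 6 + 3*u)
(23*b(3))*(-43) = (23*(6 + 3*3))*(-43) = (23*(6 + 9))*(-43) = (23*15)*(-43) = 345*(-43) = -14835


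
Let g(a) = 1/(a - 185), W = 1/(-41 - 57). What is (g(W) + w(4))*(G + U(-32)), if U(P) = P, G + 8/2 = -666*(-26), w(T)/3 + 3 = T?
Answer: 938217600/18131 ≈ 51747.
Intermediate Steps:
w(T) = -9 + 3*T
G = 17312 (G = -4 - 666*(-26) = -4 + 17316 = 17312)
W = -1/98 (W = 1/(-98) = -1/98 ≈ -0.010204)
g(a) = 1/(-185 + a)
(g(W) + w(4))*(G + U(-32)) = (1/(-185 - 1/98) + (-9 + 3*4))*(17312 - 32) = (1/(-18131/98) + (-9 + 12))*17280 = (-98/18131 + 3)*17280 = (54295/18131)*17280 = 938217600/18131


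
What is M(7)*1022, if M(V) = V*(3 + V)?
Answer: 71540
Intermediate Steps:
M(7)*1022 = (7*(3 + 7))*1022 = (7*10)*1022 = 70*1022 = 71540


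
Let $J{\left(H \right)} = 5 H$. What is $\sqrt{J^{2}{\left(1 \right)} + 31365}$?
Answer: $\sqrt{31390} \approx 177.17$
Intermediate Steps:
$\sqrt{J^{2}{\left(1 \right)} + 31365} = \sqrt{\left(5 \cdot 1\right)^{2} + 31365} = \sqrt{5^{2} + 31365} = \sqrt{25 + 31365} = \sqrt{31390}$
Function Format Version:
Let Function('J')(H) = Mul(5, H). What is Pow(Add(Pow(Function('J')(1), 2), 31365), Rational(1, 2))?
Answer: Pow(31390, Rational(1, 2)) ≈ 177.17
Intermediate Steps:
Pow(Add(Pow(Function('J')(1), 2), 31365), Rational(1, 2)) = Pow(Add(Pow(Mul(5, 1), 2), 31365), Rational(1, 2)) = Pow(Add(Pow(5, 2), 31365), Rational(1, 2)) = Pow(Add(25, 31365), Rational(1, 2)) = Pow(31390, Rational(1, 2))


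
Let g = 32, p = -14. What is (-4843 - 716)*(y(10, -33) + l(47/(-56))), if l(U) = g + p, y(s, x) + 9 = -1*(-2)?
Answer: -61149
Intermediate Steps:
y(s, x) = -7 (y(s, x) = -9 - 1*(-2) = -9 + 2 = -7)
l(U) = 18 (l(U) = 32 - 14 = 18)
(-4843 - 716)*(y(10, -33) + l(47/(-56))) = (-4843 - 716)*(-7 + 18) = -5559*11 = -61149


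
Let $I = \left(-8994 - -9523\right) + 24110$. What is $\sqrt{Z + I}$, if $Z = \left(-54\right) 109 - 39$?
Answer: $\sqrt{18714} \approx 136.8$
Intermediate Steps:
$I = 24639$ ($I = \left(-8994 + 9523\right) + 24110 = 529 + 24110 = 24639$)
$Z = -5925$ ($Z = -5886 - 39 = -5925$)
$\sqrt{Z + I} = \sqrt{-5925 + 24639} = \sqrt{18714}$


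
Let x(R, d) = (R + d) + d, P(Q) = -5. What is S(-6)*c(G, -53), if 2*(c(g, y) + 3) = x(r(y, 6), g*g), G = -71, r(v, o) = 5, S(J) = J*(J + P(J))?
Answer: 332673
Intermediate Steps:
S(J) = J*(-5 + J) (S(J) = J*(J - 5) = J*(-5 + J))
x(R, d) = R + 2*d
c(g, y) = -1/2 + g**2 (c(g, y) = -3 + (5 + 2*(g*g))/2 = -3 + (5 + 2*g**2)/2 = -3 + (5/2 + g**2) = -1/2 + g**2)
S(-6)*c(G, -53) = (-6*(-5 - 6))*(-1/2 + (-71)**2) = (-6*(-11))*(-1/2 + 5041) = 66*(10081/2) = 332673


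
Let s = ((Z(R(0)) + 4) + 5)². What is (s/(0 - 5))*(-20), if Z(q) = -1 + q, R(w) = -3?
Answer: 100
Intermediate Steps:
s = 25 (s = (((-1 - 3) + 4) + 5)² = ((-4 + 4) + 5)² = (0 + 5)² = 5² = 25)
(s/(0 - 5))*(-20) = (25/(0 - 5))*(-20) = (25/(-5))*(-20) = -⅕*25*(-20) = -5*(-20) = 100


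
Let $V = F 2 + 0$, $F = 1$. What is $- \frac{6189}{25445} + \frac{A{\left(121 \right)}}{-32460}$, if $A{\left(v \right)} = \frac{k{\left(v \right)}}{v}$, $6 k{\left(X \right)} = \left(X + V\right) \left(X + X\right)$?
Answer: $- \frac{40387637}{165188940} \approx -0.24449$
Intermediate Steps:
$V = 2$ ($V = 1 \cdot 2 + 0 = 2 + 0 = 2$)
$k{\left(X \right)} = \frac{X \left(2 + X\right)}{3}$ ($k{\left(X \right)} = \frac{\left(X + 2\right) \left(X + X\right)}{6} = \frac{\left(2 + X\right) 2 X}{6} = \frac{2 X \left(2 + X\right)}{6} = \frac{X \left(2 + X\right)}{3}$)
$A{\left(v \right)} = \frac{2}{3} + \frac{v}{3}$ ($A{\left(v \right)} = \frac{\frac{1}{3} v \left(2 + v\right)}{v} = \frac{2}{3} + \frac{v}{3}$)
$- \frac{6189}{25445} + \frac{A{\left(121 \right)}}{-32460} = - \frac{6189}{25445} + \frac{\frac{2}{3} + \frac{1}{3} \cdot 121}{-32460} = \left(-6189\right) \frac{1}{25445} + \left(\frac{2}{3} + \frac{121}{3}\right) \left(- \frac{1}{32460}\right) = - \frac{6189}{25445} + 41 \left(- \frac{1}{32460}\right) = - \frac{6189}{25445} - \frac{41}{32460} = - \frac{40387637}{165188940}$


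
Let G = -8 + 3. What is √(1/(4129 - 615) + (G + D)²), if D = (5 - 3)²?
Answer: √12351710/3514 ≈ 1.0001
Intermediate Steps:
D = 4 (D = 2² = 4)
G = -5
√(1/(4129 - 615) + (G + D)²) = √(1/(4129 - 615) + (-5 + 4)²) = √(1/3514 + (-1)²) = √(1/3514 + 1) = √(3515/3514) = √12351710/3514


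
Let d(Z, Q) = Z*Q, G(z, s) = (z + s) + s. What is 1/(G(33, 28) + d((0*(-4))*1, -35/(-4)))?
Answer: 1/89 ≈ 0.011236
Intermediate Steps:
G(z, s) = z + 2*s (G(z, s) = (s + z) + s = z + 2*s)
d(Z, Q) = Q*Z
1/(G(33, 28) + d((0*(-4))*1, -35/(-4))) = 1/((33 + 2*28) + (-35/(-4))*((0*(-4))*1)) = 1/((33 + 56) + (-35*(-1/4))*(0*1)) = 1/(89 + (35/4)*0) = 1/(89 + 0) = 1/89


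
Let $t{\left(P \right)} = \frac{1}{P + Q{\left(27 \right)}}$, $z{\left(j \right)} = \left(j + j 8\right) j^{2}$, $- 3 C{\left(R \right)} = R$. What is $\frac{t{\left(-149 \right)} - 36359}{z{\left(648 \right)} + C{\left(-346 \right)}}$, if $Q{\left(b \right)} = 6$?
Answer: $- \frac{7799007}{525284812195} \approx -1.4847 \cdot 10^{-5}$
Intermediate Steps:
$C{\left(R \right)} = - \frac{R}{3}$
$z{\left(j \right)} = 9 j^{3}$ ($z{\left(j \right)} = \left(j + 8 j\right) j^{2} = 9 j j^{2} = 9 j^{3}$)
$t{\left(P \right)} = \frac{1}{6 + P}$ ($t{\left(P \right)} = \frac{1}{P + 6} = \frac{1}{6 + P}$)
$\frac{t{\left(-149 \right)} - 36359}{z{\left(648 \right)} + C{\left(-346 \right)}} = \frac{\frac{1}{6 - 149} - 36359}{9 \cdot 648^{3} - - \frac{346}{3}} = \frac{\frac{1}{-143} - 36359}{9 \cdot 272097792 + \frac{346}{3}} = \frac{- \frac{1}{143} - 36359}{2448880128 + \frac{346}{3}} = - \frac{5199338}{143 \cdot \frac{7346640730}{3}} = \left(- \frac{5199338}{143}\right) \frac{3}{7346640730} = - \frac{7799007}{525284812195}$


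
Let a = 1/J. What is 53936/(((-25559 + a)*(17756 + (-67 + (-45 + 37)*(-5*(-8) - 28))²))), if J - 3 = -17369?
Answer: -936652576/19673987898375 ≈ -4.7609e-5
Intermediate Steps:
J = -17366 (J = 3 - 17369 = -17366)
a = -1/17366 (a = 1/(-17366) = -1/17366 ≈ -5.7584e-5)
53936/(((-25559 + a)*(17756 + (-67 + (-45 + 37)*(-5*(-8) - 28))²))) = 53936/(((-25559 - 1/17366)*(17756 + (-67 + (-45 + 37)*(-5*(-8) - 28))²))) = 53936/((-443857595*(17756 + (-67 - 8*(40 - 28))²)/17366)) = 53936/((-443857595*(17756 + (-67 - 8*12)²)/17366)) = 53936/((-443857595*(17756 + (-67 - 96)²)/17366)) = 53936/((-443857595*(17756 + (-163)²)/17366)) = 53936/((-443857595*(17756 + 26569)/17366)) = 53936/((-443857595/17366*44325)) = 53936/(-19673987898375/17366) = 53936*(-17366/19673987898375) = -936652576/19673987898375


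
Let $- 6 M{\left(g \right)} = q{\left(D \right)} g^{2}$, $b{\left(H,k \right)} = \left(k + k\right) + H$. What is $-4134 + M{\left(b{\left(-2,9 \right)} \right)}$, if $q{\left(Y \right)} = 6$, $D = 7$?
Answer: $-4390$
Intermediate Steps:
$b{\left(H,k \right)} = H + 2 k$ ($b{\left(H,k \right)} = 2 k + H = H + 2 k$)
$M{\left(g \right)} = - g^{2}$ ($M{\left(g \right)} = - \frac{6 g^{2}}{6} = - g^{2}$)
$-4134 + M{\left(b{\left(-2,9 \right)} \right)} = -4134 - \left(-2 + 2 \cdot 9\right)^{2} = -4134 - \left(-2 + 18\right)^{2} = -4134 - 16^{2} = -4134 - 256 = -4390$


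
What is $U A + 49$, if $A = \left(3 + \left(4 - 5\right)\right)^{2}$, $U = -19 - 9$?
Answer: $-63$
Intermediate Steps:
$U = -28$
$A = 4$ ($A = \left(3 + \left(4 - 5\right)\right)^{2} = \left(3 - 1\right)^{2} = 2^{2} = 4$)
$U A + 49 = \left(-28\right) 4 + 49 = -112 + 49 = -63$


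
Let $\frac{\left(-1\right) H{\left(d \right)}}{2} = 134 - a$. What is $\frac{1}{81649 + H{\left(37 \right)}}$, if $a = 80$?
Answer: $\frac{1}{81541} \approx 1.2264 \cdot 10^{-5}$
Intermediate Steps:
$H{\left(d \right)} = -108$ ($H{\left(d \right)} = - 2 \left(134 - 80\right) = \left(-2\right) 54 = -108$)
$\frac{1}{81649 + H{\left(37 \right)}} = \frac{1}{81649 - 108} = \frac{1}{81541}$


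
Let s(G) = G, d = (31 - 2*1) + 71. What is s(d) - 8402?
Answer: -8302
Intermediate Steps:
d = 100 (d = (31 - 2) + 71 = 29 + 71 = 100)
s(d) - 8402 = 100 - 8402 = -8302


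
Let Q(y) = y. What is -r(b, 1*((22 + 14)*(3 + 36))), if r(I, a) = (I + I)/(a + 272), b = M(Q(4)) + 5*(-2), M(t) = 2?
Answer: 4/419 ≈ 0.0095465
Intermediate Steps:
b = -8 (b = 2 + 5*(-2) = 2 - 10 = -8)
r(I, a) = 2*I/(272 + a) (r(I, a) = (2*I)/(272 + a) = 2*I/(272 + a))
-r(b, 1*((22 + 14)*(3 + 36))) = -2*(-8)/(272 + 1*((22 + 14)*(3 + 36))) = -2*(-8)/(272 + 1*(36*39)) = -2*(-8)/(272 + 1*1404) = -2*(-8)/(272 + 1404) = -2*(-8)/1676 = -1*(-4/419) = 4/419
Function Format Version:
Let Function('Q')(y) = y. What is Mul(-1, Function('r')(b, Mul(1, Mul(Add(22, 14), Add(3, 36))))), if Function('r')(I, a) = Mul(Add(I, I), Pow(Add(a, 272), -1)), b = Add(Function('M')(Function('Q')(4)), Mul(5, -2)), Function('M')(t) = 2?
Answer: Rational(4, 419) ≈ 0.0095465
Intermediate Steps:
b = -8 (b = Add(2, Mul(5, -2)) = Add(2, -10) = -8)
Function('r')(I, a) = Mul(2, I, Pow(Add(272, a), -1)) (Function('r')(I, a) = Mul(Mul(2, I), Pow(Add(272, a), -1)) = Mul(2, I, Pow(Add(272, a), -1)))
Mul(-1, Function('r')(b, Mul(1, Mul(Add(22, 14), Add(3, 36))))) = Mul(-1, Mul(2, -8, Pow(Add(272, Mul(1, Mul(Add(22, 14), Add(3, 36)))), -1))) = Mul(-1, Mul(2, -8, Pow(Add(272, Mul(1, Mul(36, 39))), -1))) = Mul(-1, Mul(2, -8, Pow(Add(272, Mul(1, 1404)), -1))) = Mul(-1, Mul(2, -8, Pow(Add(272, 1404), -1))) = Mul(-1, Mul(2, -8, Pow(1676, -1))) = Mul(-1, Mul(2, -8, Rational(1, 1676))) = Mul(-1, Rational(-4, 419)) = Rational(4, 419)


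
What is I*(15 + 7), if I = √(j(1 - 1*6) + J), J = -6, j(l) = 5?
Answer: 22*I ≈ 22.0*I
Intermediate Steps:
I
I*(15 + 7) = I*22 = 22*I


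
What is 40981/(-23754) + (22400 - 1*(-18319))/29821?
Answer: -2381825/6620262 ≈ -0.35978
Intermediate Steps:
40981/(-23754) + (22400 - 1*(-18319))/29821 = 40981*(-1/23754) + (22400 + 18319)*(1/29821) = -383/222 + 40719*(1/29821) = -383/222 + 40719/29821 = -2381825/6620262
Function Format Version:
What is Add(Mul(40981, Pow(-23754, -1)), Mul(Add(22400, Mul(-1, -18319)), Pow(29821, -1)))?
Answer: Rational(-2381825, 6620262) ≈ -0.35978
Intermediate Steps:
Add(Mul(40981, Pow(-23754, -1)), Mul(Add(22400, Mul(-1, -18319)), Pow(29821, -1))) = Add(Mul(40981, Rational(-1, 23754)), Mul(Add(22400, 18319), Rational(1, 29821))) = Add(Rational(-383, 222), Mul(40719, Rational(1, 29821))) = Add(Rational(-383, 222), Rational(40719, 29821)) = Rational(-2381825, 6620262)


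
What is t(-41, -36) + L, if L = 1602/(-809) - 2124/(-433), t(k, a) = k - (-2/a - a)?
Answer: -467418239/6305346 ≈ -74.130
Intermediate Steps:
t(k, a) = a + k + 2/a (t(k, a) = k - (-a - 2/a) = k + (a + 2/a) = a + k + 2/a)
L = 1024650/350297 (L = 1602*(-1/809) - 2124*(-1/433) = -1602/809 + 2124/433 = 1024650/350297 ≈ 2.9251)
t(-41, -36) + L = (-36 - 41 + 2/(-36)) + 1024650/350297 = (-36 - 41 + 2*(-1/36)) + 1024650/350297 = (-36 - 41 - 1/18) + 1024650/350297 = -1387/18 + 1024650/350297 = -467418239/6305346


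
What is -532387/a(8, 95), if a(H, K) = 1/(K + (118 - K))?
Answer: -62821666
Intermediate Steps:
a(H, K) = 1/118
-532387/a(8, 95) = -532387/1/118 = -532387*118 = -62821666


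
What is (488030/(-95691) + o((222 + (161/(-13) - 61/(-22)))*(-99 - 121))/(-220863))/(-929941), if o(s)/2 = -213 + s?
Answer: 428153301184/85167039958915863 ≈ 5.0272e-6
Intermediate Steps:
o(s) = -426 + 2*s (o(s) = 2*(-213 + s) = -426 + 2*s)
(488030/(-95691) + o((222 + (161/(-13) - 61/(-22)))*(-99 - 121))/(-220863))/(-929941) = (488030/(-95691) + (-426 + 2*((222 + (161/(-13) - 61/(-22)))*(-99 - 121)))/(-220863))/(-929941) = (488030*(-1/95691) + (-426 + 2*((222 + (161*(-1/13) - 61*(-1/22)))*(-220)))*(-1/220863))*(-1/929941) = (-488030/95691 + (-426 + 2*((222 + (-161/13 + 61/22))*(-220)))*(-1/220863))*(-1/929941) = (-488030/95691 + (-426 + 2*((222 - 2749/286)*(-220)))*(-1/220863))*(-1/929941) = (-488030/95691 + (-426 + 2*((60743/286)*(-220)))*(-1/220863))*(-1/929941) = (-488030/95691 + (-426 + 2*(-607430/13))*(-1/220863))*(-1/929941) = (-488030/95691 + (-426 - 1214860/13)*(-1/220863))*(-1/929941) = (-488030/95691 - 1220398/13*(-1/220863))*(-1/929941) = (-488030/95691 + 1220398/2871219)*(-1/929941) = -428153301184/91583272443*(-1/929941) = 428153301184/85167039958915863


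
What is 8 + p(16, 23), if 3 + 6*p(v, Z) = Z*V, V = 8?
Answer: 229/6 ≈ 38.167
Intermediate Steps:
p(v, Z) = -½ + 4*Z/3 (p(v, Z) = -½ + (Z*8)/6 = -½ + (8*Z)/6 = -½ + 4*Z/3)
8 + p(16, 23) = 8 + (-½ + (4/3)*23) = 8 + (-½ + 92/3) = 8 + 181/6 = 229/6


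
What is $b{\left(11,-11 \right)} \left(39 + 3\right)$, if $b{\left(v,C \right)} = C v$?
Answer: $-5082$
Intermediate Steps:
$b{\left(11,-11 \right)} \left(39 + 3\right) = \left(-11\right) 11 \left(39 + 3\right) = \left(-121\right) 42 = -5082$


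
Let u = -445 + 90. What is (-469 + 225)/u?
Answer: 244/355 ≈ 0.68732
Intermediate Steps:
u = -355
(-469 + 225)/u = (-469 + 225)/(-355) = -244*(-1/355) = 244/355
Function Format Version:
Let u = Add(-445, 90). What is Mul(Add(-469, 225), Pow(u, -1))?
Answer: Rational(244, 355) ≈ 0.68732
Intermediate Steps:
u = -355
Mul(Add(-469, 225), Pow(u, -1)) = Mul(Add(-469, 225), Pow(-355, -1)) = Mul(-244, Rational(-1, 355)) = Rational(244, 355)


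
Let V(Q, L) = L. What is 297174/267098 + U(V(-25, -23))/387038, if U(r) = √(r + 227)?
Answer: 148587/133549 + √51/193519 ≈ 1.1126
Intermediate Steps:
U(r) = √(227 + r)
297174/267098 + U(V(-25, -23))/387038 = 297174/267098 + √(227 - 23)/387038 = 297174*(1/267098) + √204*(1/387038) = 148587/133549 + (2*√51)*(1/387038) = 148587/133549 + √51/193519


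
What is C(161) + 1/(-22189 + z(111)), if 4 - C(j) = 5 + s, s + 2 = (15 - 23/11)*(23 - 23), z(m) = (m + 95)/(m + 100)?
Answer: 4681462/4681673 ≈ 0.99996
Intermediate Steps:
z(m) = (95 + m)/(100 + m)
s = -2 (s = -2 + (15 - 23/11)*(23 - 23) = -2 + (15 - 23*1/11)*0 = -2 + (15 - 23/11)*0 = -2 + (142/11)*0 = -2 + 0 = -2)
C(j) = 1 (C(j) = 4 - (5 - 2) = 4 - 1*3 = 4 - 3 = 1)
C(161) + 1/(-22189 + z(111)) = 1 + 1/(-22189 + (95 + 111)/(100 + 111)) = 1 + 1/(-22189 + 206/211) = 1 + 1/(-4681673/211) = 1 - 211/4681673 = 4681462/4681673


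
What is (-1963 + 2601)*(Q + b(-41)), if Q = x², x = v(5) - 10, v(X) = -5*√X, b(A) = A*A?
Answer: 1216028 + 63800*√5 ≈ 1.3587e+6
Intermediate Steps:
b(A) = A²
x = -10 - 5*√5 (x = -5*√5 - 10 = -10 - 5*√5 ≈ -21.180)
Q = (-10 - 5*√5)² ≈ 448.61
(-1963 + 2601)*(Q + b(-41)) = (-1963 + 2601)*((225 + 100*√5) + (-41)²) = 638*((225 + 100*√5) + 1681) = 638*(1906 + 100*√5) = 1216028 + 63800*√5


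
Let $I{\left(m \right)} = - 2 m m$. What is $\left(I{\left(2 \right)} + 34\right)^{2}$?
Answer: $676$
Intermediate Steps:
$I{\left(m \right)} = - 2 m^{2}$
$\left(I{\left(2 \right)} + 34\right)^{2} = \left(- 2 \cdot 2^{2} + 34\right)^{2} = \left(\left(-2\right) 4 + 34\right)^{2} = \left(-8 + 34\right)^{2} = 26^{2} = 676$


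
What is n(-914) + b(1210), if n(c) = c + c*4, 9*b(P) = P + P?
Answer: -38710/9 ≈ -4301.1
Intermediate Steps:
b(P) = 2*P/9 (b(P) = (P + P)/9 = (2*P)/9 = 2*P/9)
n(c) = 5*c (n(c) = c + 4*c = 5*c)
n(-914) + b(1210) = 5*(-914) + (2/9)*1210 = -4570 + 2420/9 = -38710/9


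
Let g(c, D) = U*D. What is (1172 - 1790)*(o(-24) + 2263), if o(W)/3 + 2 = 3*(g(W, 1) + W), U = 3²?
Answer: -1311396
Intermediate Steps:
U = 9
g(c, D) = 9*D
o(W) = 75 + 9*W (o(W) = -6 + 3*(3*(9*1 + W)) = -6 + 3*(3*(9 + W)) = -6 + 3*(27 + 3*W) = -6 + (81 + 9*W) = 75 + 9*W)
(1172 - 1790)*(o(-24) + 2263) = (1172 - 1790)*((75 + 9*(-24)) + 2263) = -618*((75 - 216) + 2263) = -618*(-141 + 2263) = -618*2122 = -1311396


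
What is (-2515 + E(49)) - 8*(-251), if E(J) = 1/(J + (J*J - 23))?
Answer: -1230488/2427 ≈ -507.00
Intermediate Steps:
E(J) = 1/(-23 + J + J²) (E(J) = 1/(J + (J² - 23)) = 1/(J + (-23 + J²)) = 1/(-23 + J + J²))
(-2515 + E(49)) - 8*(-251) = (-2515 + 1/(-23 + 49 + 49²)) - 8*(-251) = (-2515 + 1/(-23 + 49 + 2401)) + 2008 = (-2515 + 1/2427) + 2008 = -6103904/2427 + 2008 = -1230488/2427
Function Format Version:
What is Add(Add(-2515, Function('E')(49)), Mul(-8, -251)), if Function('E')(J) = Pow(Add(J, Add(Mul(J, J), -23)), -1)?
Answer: Rational(-1230488, 2427) ≈ -507.00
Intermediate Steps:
Function('E')(J) = Pow(Add(-23, J, Pow(J, 2)), -1) (Function('E')(J) = Pow(Add(J, Add(Pow(J, 2), -23)), -1) = Pow(Add(J, Add(-23, Pow(J, 2))), -1) = Pow(Add(-23, J, Pow(J, 2)), -1))
Add(Add(-2515, Function('E')(49)), Mul(-8, -251)) = Add(Add(-2515, Pow(Add(-23, 49, Pow(49, 2)), -1)), Mul(-8, -251)) = Add(Add(-2515, Pow(Add(-23, 49, 2401), -1)), 2008) = Add(Add(-2515, Pow(2427, -1)), 2008) = Add(Add(-2515, Rational(1, 2427)), 2008) = Add(Rational(-6103904, 2427), 2008) = Rational(-1230488, 2427)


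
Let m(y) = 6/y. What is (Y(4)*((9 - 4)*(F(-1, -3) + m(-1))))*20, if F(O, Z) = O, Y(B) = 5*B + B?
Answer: -16800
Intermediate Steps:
Y(B) = 6*B
(Y(4)*((9 - 4)*(F(-1, -3) + m(-1))))*20 = ((6*4)*((9 - 4)*(-1 + 6/(-1))))*20 = (24*(5*(-1 + 6*(-1))))*20 = (24*(5*(-1 - 6)))*20 = (24*(5*(-7)))*20 = (24*(-35))*20 = -840*20 = -16800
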